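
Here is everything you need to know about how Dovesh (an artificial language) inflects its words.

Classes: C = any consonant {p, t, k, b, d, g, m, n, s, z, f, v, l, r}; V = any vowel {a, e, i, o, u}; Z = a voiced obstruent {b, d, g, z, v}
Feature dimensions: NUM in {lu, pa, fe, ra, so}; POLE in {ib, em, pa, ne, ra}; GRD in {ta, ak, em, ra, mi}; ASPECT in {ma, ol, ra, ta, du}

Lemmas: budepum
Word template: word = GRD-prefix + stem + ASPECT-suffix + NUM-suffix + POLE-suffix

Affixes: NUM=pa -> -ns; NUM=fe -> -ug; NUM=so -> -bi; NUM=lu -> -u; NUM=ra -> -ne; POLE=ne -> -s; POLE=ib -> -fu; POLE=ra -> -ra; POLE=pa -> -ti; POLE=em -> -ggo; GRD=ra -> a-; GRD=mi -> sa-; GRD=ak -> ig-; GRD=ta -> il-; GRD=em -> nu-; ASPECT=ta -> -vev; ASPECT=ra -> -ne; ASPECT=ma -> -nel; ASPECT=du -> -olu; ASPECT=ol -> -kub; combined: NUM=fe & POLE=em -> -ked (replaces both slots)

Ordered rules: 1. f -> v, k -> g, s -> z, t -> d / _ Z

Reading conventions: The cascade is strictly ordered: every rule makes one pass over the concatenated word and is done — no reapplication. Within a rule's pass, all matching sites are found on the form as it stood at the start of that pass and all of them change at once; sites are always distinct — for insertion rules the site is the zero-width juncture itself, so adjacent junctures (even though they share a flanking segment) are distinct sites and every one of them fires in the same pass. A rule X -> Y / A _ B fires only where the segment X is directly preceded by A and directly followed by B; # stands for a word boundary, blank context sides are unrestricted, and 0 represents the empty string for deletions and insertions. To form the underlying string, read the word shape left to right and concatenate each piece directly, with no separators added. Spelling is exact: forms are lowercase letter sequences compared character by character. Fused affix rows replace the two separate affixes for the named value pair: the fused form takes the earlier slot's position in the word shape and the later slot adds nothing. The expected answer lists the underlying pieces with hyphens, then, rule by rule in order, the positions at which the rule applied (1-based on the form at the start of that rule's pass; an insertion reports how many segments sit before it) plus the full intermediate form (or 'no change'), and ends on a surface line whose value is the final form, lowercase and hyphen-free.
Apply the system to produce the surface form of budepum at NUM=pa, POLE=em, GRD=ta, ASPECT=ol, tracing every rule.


underlying: il-budepum-kub-ns-ggo
1. f -> v, k -> g, s -> z, t -> d / _ Z: fires at position(s) 14: ilbudepumkubnzggo
surface: ilbudepumkubnzggo


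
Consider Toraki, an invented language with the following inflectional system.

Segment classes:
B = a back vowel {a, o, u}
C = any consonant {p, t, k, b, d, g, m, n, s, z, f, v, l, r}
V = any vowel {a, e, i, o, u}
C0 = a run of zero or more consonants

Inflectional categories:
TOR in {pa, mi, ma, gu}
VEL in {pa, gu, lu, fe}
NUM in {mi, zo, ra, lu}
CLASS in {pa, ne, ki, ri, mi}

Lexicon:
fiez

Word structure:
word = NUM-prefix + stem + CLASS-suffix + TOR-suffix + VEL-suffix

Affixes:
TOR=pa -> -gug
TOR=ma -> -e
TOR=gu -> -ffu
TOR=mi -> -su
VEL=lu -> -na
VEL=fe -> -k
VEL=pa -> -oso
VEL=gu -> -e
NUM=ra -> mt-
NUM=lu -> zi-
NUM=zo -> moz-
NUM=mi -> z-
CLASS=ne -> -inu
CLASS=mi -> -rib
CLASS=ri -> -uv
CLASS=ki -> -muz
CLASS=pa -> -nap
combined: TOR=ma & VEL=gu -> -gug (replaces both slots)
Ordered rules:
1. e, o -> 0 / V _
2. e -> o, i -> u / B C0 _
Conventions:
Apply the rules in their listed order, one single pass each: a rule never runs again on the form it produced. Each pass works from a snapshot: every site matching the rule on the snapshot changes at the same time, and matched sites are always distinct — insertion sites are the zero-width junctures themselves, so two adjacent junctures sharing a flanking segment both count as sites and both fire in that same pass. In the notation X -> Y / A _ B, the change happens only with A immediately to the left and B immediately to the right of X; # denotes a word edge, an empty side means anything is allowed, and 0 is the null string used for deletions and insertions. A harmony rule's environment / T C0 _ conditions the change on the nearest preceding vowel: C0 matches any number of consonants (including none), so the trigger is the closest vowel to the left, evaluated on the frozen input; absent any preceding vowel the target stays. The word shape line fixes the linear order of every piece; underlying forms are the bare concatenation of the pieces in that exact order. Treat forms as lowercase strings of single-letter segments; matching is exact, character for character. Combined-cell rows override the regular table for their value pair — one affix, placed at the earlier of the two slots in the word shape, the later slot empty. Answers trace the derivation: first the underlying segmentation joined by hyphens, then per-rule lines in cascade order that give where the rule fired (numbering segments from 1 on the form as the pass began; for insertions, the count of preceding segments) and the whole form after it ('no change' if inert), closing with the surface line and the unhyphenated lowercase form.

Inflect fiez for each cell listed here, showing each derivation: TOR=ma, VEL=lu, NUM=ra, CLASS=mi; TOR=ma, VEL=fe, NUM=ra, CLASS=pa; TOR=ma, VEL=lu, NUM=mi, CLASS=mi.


cell TOR=ma, VEL=lu, NUM=ra, CLASS=mi:
underlying: mt-fiez-rib-e-na
1. e, o -> 0 / V _: fires at position(s) 5: mtfizribena
2. e -> o, i -> u / B C0 _: no change
surface: mtfizribena

cell TOR=ma, VEL=fe, NUM=ra, CLASS=pa:
underlying: mt-fiez-nap-e-k
1. e, o -> 0 / V _: fires at position(s) 5: mtfiznapek
2. e -> o, i -> u / B C0 _: fires at position(s) 9: mtfiznapok
surface: mtfiznapok

cell TOR=ma, VEL=lu, NUM=mi, CLASS=mi:
underlying: z-fiez-rib-e-na
1. e, o -> 0 / V _: fires at position(s) 4: zfizribena
2. e -> o, i -> u / B C0 _: no change
surface: zfizribena


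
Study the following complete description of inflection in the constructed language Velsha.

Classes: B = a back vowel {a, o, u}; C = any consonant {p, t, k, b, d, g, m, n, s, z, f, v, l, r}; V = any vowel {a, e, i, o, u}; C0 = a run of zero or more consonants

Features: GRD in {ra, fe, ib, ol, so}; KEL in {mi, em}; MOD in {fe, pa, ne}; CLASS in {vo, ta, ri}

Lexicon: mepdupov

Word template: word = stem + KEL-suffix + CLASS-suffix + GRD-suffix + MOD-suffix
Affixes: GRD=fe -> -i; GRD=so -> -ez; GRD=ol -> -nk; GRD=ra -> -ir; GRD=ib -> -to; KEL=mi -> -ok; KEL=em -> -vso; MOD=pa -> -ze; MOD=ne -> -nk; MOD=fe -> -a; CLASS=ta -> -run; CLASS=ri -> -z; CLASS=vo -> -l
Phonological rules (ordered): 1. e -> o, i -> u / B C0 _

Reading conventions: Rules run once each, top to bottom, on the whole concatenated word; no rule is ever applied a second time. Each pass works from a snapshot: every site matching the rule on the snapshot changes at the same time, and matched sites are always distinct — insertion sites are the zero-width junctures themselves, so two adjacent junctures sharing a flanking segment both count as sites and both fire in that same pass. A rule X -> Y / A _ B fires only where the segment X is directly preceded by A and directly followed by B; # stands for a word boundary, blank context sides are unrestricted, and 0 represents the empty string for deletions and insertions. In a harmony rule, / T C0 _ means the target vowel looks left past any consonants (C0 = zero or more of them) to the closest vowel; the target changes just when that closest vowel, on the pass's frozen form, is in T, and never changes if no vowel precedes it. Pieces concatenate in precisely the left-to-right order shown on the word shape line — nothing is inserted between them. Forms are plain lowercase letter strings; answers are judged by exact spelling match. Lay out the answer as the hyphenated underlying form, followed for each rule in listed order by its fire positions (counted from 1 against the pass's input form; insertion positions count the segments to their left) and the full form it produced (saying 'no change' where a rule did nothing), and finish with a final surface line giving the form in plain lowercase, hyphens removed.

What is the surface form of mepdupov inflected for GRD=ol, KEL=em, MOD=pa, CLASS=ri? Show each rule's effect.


underlying: mepdupov-vso-z-nk-ze
1. e -> o, i -> u / B C0 _: fires at position(s) 16: mepdupovvsoznkzo
surface: mepdupovvsoznkzo


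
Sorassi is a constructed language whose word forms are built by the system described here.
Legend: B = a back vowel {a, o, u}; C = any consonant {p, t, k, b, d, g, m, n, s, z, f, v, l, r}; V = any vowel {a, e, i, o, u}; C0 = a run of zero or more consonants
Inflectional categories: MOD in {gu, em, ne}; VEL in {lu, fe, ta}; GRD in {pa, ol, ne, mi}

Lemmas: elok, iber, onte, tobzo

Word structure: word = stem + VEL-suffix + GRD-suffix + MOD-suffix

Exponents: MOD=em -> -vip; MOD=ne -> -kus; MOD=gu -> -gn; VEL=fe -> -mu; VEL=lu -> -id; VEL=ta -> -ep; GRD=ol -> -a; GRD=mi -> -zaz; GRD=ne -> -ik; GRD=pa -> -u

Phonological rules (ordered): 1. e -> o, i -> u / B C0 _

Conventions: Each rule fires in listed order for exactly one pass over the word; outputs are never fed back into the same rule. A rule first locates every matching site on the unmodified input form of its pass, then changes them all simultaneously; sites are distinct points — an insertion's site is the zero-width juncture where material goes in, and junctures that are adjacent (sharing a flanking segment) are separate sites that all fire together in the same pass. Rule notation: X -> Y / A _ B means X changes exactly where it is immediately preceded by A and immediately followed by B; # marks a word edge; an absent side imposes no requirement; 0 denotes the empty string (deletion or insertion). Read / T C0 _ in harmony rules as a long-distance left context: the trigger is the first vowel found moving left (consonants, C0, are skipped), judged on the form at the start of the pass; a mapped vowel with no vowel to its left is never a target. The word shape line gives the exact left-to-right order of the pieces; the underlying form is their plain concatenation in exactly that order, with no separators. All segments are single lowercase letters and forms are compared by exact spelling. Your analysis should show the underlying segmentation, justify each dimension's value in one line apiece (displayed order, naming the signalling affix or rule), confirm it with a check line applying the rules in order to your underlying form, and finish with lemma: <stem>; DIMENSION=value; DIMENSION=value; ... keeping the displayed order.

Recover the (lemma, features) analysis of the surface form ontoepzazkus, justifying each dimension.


underlying: onte-ep-zaz-kus
MOD=ne - signalled by the affix -kus
VEL=ta - signalled by the affix -ep
GRD=mi - signalled by the affix -zaz
check: onteepzazkus -> ontoepzazkus
lemma: onte; MOD=ne; VEL=ta; GRD=mi


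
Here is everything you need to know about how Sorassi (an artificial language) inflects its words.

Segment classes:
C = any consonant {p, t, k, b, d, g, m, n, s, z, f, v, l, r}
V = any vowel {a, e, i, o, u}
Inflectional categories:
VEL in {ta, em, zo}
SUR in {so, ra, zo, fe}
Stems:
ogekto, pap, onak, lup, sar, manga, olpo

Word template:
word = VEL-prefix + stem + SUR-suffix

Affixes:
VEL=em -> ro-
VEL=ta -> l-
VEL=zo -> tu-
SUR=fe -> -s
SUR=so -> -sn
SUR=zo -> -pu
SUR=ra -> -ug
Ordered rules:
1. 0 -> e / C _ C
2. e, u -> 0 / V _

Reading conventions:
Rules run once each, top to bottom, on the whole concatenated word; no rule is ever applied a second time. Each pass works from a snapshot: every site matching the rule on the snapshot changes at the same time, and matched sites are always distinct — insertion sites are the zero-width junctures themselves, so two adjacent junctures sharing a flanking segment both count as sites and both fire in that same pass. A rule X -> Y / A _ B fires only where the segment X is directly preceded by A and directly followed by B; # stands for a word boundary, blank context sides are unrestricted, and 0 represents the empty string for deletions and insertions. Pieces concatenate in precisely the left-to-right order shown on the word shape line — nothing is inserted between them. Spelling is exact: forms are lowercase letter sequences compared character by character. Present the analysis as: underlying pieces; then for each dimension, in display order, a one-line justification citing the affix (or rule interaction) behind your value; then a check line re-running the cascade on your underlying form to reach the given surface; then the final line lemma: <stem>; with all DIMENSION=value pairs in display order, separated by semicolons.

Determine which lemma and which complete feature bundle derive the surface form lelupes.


underlying: l-lup-s
VEL=ta - signalled by the affix l-
SUR=fe - signalled by the affix -s
check: llups -> lelupes -> lelupes
lemma: lup; VEL=ta; SUR=fe


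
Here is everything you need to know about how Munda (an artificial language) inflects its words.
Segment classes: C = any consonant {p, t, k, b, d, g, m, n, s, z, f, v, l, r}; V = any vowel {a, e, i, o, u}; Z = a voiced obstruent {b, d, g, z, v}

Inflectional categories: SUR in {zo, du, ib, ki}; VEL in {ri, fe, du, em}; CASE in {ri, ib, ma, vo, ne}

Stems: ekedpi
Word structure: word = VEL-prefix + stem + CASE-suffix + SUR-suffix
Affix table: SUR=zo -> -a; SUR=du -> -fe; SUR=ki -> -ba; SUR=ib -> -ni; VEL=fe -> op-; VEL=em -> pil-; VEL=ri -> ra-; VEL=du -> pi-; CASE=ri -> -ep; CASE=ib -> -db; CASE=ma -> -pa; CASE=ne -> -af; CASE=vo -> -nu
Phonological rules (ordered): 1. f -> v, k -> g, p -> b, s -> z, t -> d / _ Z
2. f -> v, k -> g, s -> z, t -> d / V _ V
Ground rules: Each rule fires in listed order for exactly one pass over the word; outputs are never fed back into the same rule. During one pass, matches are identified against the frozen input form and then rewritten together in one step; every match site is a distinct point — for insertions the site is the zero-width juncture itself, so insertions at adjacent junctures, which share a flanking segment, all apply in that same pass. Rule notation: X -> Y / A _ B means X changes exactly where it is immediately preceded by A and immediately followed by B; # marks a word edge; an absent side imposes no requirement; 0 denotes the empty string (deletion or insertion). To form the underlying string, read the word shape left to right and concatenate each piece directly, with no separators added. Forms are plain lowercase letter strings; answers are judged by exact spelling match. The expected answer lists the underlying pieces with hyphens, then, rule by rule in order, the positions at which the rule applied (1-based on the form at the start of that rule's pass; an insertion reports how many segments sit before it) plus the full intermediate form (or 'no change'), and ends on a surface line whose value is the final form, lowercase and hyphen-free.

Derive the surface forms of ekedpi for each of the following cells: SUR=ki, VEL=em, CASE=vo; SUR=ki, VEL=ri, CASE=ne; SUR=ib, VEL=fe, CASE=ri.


cell SUR=ki, VEL=em, CASE=vo:
underlying: pil-ekedpi-nu-ba
1. f -> v, k -> g, p -> b, s -> z, t -> d / _ Z: no change
2. f -> v, k -> g, s -> z, t -> d / V _ V: fires at position(s) 5: pilegedpinuba
surface: pilegedpinuba

cell SUR=ki, VEL=ri, CASE=ne:
underlying: ra-ekedpi-af-ba
1. f -> v, k -> g, p -> b, s -> z, t -> d / _ Z: fires at position(s) 10: raekedpiavba
2. f -> v, k -> g, s -> z, t -> d / V _ V: fires at position(s) 4: raegedpiavba
surface: raegedpiavba

cell SUR=ib, VEL=fe, CASE=ri:
underlying: op-ekedpi-ep-ni
1. f -> v, k -> g, p -> b, s -> z, t -> d / _ Z: no change
2. f -> v, k -> g, s -> z, t -> d / V _ V: fires at position(s) 4: opegedpiepni
surface: opegedpiepni


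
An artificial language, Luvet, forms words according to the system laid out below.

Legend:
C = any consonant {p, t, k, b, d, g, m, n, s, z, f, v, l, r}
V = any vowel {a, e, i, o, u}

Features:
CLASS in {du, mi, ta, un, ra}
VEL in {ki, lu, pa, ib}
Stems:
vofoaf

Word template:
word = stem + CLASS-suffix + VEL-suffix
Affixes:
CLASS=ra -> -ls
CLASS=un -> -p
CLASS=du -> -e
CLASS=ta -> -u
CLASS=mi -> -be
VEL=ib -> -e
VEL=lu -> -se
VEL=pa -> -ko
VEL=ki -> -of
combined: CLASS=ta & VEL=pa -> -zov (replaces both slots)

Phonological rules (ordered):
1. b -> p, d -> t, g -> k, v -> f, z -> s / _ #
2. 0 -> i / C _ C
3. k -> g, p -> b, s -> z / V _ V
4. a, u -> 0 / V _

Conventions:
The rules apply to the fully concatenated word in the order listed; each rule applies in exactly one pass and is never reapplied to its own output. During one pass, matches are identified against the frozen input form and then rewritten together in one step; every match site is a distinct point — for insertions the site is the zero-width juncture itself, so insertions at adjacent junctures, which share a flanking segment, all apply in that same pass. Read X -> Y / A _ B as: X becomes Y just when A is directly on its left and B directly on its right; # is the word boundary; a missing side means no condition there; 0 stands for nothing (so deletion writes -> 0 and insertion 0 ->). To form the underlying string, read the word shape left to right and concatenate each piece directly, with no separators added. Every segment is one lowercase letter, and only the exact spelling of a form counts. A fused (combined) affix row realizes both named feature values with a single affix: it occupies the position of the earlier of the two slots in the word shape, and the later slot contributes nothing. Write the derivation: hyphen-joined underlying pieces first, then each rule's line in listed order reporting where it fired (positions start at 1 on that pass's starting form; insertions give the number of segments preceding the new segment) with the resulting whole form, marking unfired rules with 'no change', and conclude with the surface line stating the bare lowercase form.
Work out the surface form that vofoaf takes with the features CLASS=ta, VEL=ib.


underlying: vofoaf-u-e
1. b -> p, d -> t, g -> k, v -> f, z -> s / _ #: no change
2. 0 -> i / C _ C: no change
3. k -> g, p -> b, s -> z / V _ V: no change
4. a, u -> 0 / V _: fires at position(s) 5: vofofue
surface: vofofue


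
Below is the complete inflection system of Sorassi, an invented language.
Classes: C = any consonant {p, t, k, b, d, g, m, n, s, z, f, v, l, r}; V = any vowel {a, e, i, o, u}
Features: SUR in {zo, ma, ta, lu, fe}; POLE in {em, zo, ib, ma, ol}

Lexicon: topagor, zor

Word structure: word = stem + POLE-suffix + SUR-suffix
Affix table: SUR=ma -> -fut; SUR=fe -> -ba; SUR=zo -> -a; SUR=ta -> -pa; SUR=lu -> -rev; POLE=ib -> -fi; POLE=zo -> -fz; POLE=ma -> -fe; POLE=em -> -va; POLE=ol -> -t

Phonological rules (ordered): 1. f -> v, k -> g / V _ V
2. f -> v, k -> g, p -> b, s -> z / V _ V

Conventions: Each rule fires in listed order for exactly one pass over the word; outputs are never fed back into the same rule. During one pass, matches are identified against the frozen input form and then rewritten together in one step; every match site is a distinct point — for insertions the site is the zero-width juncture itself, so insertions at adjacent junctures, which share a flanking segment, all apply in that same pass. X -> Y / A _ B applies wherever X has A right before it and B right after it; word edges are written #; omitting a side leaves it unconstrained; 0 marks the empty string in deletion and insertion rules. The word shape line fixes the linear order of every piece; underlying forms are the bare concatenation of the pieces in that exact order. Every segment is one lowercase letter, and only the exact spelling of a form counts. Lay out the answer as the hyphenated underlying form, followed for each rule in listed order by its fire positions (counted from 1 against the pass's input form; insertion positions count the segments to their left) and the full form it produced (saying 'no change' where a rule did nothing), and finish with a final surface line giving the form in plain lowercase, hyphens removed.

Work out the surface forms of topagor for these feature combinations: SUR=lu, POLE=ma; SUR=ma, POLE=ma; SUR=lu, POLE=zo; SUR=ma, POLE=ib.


cell SUR=lu, POLE=ma:
underlying: topagor-fe-rev
1. f -> v, k -> g / V _ V: no change
2. f -> v, k -> g, p -> b, s -> z / V _ V: fires at position(s) 3: tobagorferev
surface: tobagorferev

cell SUR=ma, POLE=ma:
underlying: topagor-fe-fut
1. f -> v, k -> g / V _ V: fires at position(s) 10: topagorfevut
2. f -> v, k -> g, p -> b, s -> z / V _ V: fires at position(s) 3: tobagorfevut
surface: tobagorfevut

cell SUR=lu, POLE=zo:
underlying: topagor-fz-rev
1. f -> v, k -> g / V _ V: no change
2. f -> v, k -> g, p -> b, s -> z / V _ V: fires at position(s) 3: tobagorfzrev
surface: tobagorfzrev

cell SUR=ma, POLE=ib:
underlying: topagor-fi-fut
1. f -> v, k -> g / V _ V: fires at position(s) 10: topagorfivut
2. f -> v, k -> g, p -> b, s -> z / V _ V: fires at position(s) 3: tobagorfivut
surface: tobagorfivut


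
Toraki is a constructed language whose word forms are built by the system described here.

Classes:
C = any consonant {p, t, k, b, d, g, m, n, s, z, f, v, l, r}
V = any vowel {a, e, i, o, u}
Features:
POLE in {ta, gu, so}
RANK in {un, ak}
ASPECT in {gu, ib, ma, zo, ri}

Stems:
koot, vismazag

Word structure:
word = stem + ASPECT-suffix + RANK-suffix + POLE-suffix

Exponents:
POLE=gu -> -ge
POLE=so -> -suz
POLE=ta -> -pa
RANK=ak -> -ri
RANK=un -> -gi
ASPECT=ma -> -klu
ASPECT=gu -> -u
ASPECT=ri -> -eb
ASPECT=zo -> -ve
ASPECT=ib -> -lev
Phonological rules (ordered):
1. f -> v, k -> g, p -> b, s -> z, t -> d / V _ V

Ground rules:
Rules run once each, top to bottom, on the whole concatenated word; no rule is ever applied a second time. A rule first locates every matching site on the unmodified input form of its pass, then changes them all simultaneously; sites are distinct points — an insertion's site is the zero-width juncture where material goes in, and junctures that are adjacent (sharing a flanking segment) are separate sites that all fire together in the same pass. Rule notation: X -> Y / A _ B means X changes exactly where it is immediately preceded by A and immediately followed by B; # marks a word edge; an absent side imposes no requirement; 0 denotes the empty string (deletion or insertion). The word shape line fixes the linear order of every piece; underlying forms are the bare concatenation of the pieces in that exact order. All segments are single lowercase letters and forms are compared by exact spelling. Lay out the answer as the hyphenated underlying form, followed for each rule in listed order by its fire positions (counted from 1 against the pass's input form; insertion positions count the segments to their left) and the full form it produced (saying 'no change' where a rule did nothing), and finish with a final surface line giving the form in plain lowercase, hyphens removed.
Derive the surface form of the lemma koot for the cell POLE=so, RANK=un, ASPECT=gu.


underlying: koot-u-gi-suz
1. f -> v, k -> g, p -> b, s -> z, t -> d / V _ V: fires at position(s) 4, 8: koodugizuz
surface: koodugizuz


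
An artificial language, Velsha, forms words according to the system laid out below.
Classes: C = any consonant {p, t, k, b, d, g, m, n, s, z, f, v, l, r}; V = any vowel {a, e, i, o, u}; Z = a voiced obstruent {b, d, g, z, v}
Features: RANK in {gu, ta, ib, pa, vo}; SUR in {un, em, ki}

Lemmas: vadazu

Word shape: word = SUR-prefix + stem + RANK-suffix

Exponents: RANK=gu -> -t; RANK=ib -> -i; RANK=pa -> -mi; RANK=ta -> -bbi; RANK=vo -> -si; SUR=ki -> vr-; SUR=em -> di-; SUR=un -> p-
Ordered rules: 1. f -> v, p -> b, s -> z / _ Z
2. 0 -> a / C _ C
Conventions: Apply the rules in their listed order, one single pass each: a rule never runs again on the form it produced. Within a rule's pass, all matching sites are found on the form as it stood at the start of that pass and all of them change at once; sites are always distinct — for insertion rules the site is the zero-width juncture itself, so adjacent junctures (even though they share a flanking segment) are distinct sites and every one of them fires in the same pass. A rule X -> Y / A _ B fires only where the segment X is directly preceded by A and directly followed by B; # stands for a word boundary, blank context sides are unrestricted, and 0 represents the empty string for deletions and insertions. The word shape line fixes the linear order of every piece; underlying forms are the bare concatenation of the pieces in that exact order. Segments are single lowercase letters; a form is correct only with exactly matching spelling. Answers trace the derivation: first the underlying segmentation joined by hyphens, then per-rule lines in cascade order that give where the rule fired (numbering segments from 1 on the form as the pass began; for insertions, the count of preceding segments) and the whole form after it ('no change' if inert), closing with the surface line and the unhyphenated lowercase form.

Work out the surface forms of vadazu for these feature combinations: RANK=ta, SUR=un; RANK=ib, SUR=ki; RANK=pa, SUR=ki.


cell RANK=ta, SUR=un:
underlying: p-vadazu-bbi
1. f -> v, p -> b, s -> z / _ Z: fires at position(s) 1: bvadazubbi
2. 0 -> a / C _ C: inserts after position(s) 1, 8: bavadazubabi
surface: bavadazubabi

cell RANK=ib, SUR=ki:
underlying: vr-vadazu-i
1. f -> v, p -> b, s -> z / _ Z: no change
2. 0 -> a / C _ C: inserts after position(s) 1, 2: varavadazui
surface: varavadazui

cell RANK=pa, SUR=ki:
underlying: vr-vadazu-mi
1. f -> v, p -> b, s -> z / _ Z: no change
2. 0 -> a / C _ C: inserts after position(s) 1, 2: varavadazumi
surface: varavadazumi


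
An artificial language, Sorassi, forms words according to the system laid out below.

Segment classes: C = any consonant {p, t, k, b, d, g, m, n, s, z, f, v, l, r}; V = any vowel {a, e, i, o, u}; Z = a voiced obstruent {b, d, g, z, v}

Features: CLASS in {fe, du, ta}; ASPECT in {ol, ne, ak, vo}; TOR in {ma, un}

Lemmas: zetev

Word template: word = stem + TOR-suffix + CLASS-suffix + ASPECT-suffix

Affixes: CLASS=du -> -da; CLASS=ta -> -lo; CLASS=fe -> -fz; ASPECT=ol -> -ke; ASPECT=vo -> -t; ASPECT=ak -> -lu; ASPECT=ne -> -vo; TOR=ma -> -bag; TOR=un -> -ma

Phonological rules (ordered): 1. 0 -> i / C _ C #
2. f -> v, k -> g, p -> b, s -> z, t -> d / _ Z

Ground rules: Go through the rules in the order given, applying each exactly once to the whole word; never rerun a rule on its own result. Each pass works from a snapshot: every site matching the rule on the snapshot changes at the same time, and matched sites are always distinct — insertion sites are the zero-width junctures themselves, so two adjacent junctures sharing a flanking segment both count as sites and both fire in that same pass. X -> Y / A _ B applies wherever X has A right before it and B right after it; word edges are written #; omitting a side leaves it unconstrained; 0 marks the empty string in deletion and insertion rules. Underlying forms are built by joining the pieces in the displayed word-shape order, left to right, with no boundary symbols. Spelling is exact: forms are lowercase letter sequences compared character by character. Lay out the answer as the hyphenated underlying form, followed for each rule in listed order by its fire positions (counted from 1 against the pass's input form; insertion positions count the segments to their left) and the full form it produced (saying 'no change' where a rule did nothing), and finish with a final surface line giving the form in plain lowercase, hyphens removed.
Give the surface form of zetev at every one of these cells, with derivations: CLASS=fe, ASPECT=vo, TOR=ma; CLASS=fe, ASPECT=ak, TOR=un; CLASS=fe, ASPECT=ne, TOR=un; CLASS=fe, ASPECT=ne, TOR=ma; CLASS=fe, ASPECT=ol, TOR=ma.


cell CLASS=fe, ASPECT=vo, TOR=ma:
underlying: zetev-bag-fz-t
1. 0 -> i / C _ C #: inserts after position(s) 10: zetevbagfzit
2. f -> v, k -> g, p -> b, s -> z, t -> d / _ Z: fires at position(s) 9: zetevbagvzit
surface: zetevbagvzit

cell CLASS=fe, ASPECT=ak, TOR=un:
underlying: zetev-ma-fz-lu
1. 0 -> i / C _ C #: no change
2. f -> v, k -> g, p -> b, s -> z, t -> d / _ Z: fires at position(s) 8: zetevmavzlu
surface: zetevmavzlu

cell CLASS=fe, ASPECT=ne, TOR=un:
underlying: zetev-ma-fz-vo
1. 0 -> i / C _ C #: no change
2. f -> v, k -> g, p -> b, s -> z, t -> d / _ Z: fires at position(s) 8: zetevmavzvo
surface: zetevmavzvo

cell CLASS=fe, ASPECT=ne, TOR=ma:
underlying: zetev-bag-fz-vo
1. 0 -> i / C _ C #: no change
2. f -> v, k -> g, p -> b, s -> z, t -> d / _ Z: fires at position(s) 9: zetevbagvzvo
surface: zetevbagvzvo

cell CLASS=fe, ASPECT=ol, TOR=ma:
underlying: zetev-bag-fz-ke
1. 0 -> i / C _ C #: no change
2. f -> v, k -> g, p -> b, s -> z, t -> d / _ Z: fires at position(s) 9: zetevbagvzke
surface: zetevbagvzke


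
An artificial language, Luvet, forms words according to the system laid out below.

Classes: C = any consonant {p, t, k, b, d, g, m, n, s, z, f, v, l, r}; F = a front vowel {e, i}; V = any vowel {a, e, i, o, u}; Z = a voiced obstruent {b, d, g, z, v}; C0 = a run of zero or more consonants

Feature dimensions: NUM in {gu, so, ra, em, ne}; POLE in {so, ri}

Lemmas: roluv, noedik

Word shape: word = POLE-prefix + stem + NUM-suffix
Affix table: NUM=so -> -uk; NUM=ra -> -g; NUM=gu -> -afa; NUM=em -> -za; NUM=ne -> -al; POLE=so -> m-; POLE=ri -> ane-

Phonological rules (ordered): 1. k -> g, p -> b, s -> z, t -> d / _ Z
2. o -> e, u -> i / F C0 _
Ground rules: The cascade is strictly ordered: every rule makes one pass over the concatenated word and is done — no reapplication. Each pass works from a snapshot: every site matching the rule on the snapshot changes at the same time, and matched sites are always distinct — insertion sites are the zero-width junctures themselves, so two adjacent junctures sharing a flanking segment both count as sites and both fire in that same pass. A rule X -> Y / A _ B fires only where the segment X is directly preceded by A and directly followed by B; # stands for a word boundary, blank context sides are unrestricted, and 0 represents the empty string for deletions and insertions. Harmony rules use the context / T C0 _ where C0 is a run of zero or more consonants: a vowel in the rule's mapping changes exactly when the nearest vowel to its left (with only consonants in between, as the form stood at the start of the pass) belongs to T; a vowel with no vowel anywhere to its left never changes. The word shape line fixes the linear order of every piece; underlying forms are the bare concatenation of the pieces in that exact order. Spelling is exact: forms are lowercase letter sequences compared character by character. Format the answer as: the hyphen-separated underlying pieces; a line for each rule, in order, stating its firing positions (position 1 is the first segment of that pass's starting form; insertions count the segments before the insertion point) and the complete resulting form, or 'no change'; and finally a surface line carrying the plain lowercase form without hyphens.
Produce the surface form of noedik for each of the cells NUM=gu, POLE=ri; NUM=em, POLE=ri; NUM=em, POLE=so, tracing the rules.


cell NUM=gu, POLE=ri:
underlying: ane-noedik-afa
1. k -> g, p -> b, s -> z, t -> d / _ Z: no change
2. o -> e, u -> i / F C0 _: fires at position(s) 5: aneneedikafa
surface: aneneedikafa

cell NUM=em, POLE=ri:
underlying: ane-noedik-za
1. k -> g, p -> b, s -> z, t -> d / _ Z: fires at position(s) 9: anenoedigza
2. o -> e, u -> i / F C0 _: fires at position(s) 5: aneneedigza
surface: aneneedigza

cell NUM=em, POLE=so:
underlying: m-noedik-za
1. k -> g, p -> b, s -> z, t -> d / _ Z: fires at position(s) 7: mnoedigza
2. o -> e, u -> i / F C0 _: no change
surface: mnoedigza


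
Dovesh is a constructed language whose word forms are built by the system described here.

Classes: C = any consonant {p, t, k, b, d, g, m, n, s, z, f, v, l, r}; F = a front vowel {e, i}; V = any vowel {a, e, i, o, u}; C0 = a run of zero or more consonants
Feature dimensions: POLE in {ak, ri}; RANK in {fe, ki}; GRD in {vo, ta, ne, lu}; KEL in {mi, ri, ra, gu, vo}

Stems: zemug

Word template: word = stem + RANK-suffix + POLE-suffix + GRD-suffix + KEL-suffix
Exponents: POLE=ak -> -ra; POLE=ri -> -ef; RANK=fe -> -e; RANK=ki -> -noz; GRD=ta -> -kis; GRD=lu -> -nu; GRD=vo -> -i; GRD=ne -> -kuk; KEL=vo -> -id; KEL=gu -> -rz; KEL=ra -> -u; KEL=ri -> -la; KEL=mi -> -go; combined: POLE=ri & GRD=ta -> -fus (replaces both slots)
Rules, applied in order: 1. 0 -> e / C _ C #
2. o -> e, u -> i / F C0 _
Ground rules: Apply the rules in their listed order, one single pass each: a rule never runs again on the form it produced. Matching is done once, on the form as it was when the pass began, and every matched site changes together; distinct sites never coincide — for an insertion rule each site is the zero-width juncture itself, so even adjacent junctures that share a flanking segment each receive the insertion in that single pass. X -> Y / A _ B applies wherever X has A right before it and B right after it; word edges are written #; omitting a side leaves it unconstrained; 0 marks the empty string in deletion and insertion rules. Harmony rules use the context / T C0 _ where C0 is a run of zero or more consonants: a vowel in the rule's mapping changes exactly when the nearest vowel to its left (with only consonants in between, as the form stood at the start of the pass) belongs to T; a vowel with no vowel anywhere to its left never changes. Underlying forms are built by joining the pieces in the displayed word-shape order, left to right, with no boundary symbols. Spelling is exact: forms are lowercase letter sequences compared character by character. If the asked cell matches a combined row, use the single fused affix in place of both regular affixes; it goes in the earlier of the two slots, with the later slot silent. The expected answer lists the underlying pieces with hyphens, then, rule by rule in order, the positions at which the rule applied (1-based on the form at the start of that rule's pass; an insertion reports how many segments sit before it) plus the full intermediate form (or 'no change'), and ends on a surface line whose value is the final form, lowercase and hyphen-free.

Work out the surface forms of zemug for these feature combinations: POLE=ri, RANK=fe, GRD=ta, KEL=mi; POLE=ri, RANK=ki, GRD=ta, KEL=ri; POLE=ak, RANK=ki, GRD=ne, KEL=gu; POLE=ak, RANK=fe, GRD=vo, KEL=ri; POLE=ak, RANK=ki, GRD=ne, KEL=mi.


cell POLE=ri, RANK=fe, GRD=ta, KEL=mi:
underlying: zemug-e-fus-go
1. 0 -> e / C _ C #: no change
2. o -> e, u -> i / F C0 _: fires at position(s) 4, 8: zemigefisgo
surface: zemigefisgo

cell POLE=ri, RANK=ki, GRD=ta, KEL=ri:
underlying: zemug-noz-fus-la
1. 0 -> e / C _ C #: no change
2. o -> e, u -> i / F C0 _: fires at position(s) 4: zemignozfusla
surface: zemignozfusla

cell POLE=ak, RANK=ki, GRD=ne, KEL=gu:
underlying: zemug-noz-ra-kuk-rz
1. 0 -> e / C _ C #: inserts after position(s) 14: zemugnozrakukrez
2. o -> e, u -> i / F C0 _: fires at position(s) 4: zemignozrakukrez
surface: zemignozrakukrez

cell POLE=ak, RANK=fe, GRD=vo, KEL=ri:
underlying: zemug-e-ra-i-la
1. 0 -> e / C _ C #: no change
2. o -> e, u -> i / F C0 _: fires at position(s) 4: zemigeraila
surface: zemigeraila

cell POLE=ak, RANK=ki, GRD=ne, KEL=mi:
underlying: zemug-noz-ra-kuk-go
1. 0 -> e / C _ C #: no change
2. o -> e, u -> i / F C0 _: fires at position(s) 4: zemignozrakukgo
surface: zemignozrakukgo


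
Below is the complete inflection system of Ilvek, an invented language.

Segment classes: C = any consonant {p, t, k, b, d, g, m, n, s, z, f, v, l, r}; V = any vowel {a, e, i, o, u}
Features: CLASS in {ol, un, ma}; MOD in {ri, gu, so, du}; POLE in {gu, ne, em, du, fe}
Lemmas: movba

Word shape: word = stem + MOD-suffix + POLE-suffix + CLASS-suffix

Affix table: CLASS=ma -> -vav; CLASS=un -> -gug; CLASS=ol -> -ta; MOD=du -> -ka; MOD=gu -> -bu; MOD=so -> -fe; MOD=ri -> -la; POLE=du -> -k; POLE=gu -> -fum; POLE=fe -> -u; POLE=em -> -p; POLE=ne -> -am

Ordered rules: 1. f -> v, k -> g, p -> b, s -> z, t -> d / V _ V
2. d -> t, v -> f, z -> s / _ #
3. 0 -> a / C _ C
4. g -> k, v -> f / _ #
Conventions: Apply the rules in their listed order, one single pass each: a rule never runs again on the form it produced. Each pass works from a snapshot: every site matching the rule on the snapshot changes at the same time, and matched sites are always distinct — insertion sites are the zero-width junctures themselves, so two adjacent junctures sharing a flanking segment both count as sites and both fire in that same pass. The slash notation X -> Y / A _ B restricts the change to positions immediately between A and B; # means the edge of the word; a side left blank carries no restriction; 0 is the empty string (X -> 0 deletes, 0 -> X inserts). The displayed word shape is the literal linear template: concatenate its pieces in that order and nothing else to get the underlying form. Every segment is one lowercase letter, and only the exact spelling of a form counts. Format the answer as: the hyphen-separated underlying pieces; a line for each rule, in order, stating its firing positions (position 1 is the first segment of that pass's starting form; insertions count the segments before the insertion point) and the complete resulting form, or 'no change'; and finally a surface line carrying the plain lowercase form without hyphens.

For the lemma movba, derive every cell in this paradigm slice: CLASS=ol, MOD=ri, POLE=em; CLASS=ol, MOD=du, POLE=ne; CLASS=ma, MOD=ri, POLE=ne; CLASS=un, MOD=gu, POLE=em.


cell CLASS=ol, MOD=ri, POLE=em:
underlying: movba-la-p-ta
1. f -> v, k -> g, p -> b, s -> z, t -> d / V _ V: no change
2. d -> t, v -> f, z -> s / _ #: no change
3. 0 -> a / C _ C: inserts after position(s) 3, 8: movabalapata
4. g -> k, v -> f / _ #: no change
surface: movabalapata

cell CLASS=ol, MOD=du, POLE=ne:
underlying: movba-ka-am-ta
1. f -> v, k -> g, p -> b, s -> z, t -> d / V _ V: fires at position(s) 6: movbagaamta
2. d -> t, v -> f, z -> s / _ #: no change
3. 0 -> a / C _ C: inserts after position(s) 3, 9: movabagaamata
4. g -> k, v -> f / _ #: no change
surface: movabagaamata

cell CLASS=ma, MOD=ri, POLE=ne:
underlying: movba-la-am-vav
1. f -> v, k -> g, p -> b, s -> z, t -> d / V _ V: no change
2. d -> t, v -> f, z -> s / _ #: fires at position(s) 12: movbalaamvaf
3. 0 -> a / C _ C: inserts after position(s) 3, 9: movabalaamavaf
4. g -> k, v -> f / _ #: no change
surface: movabalaamavaf

cell CLASS=un, MOD=gu, POLE=em:
underlying: movba-bu-p-gug
1. f -> v, k -> g, p -> b, s -> z, t -> d / V _ V: no change
2. d -> t, v -> f, z -> s / _ #: no change
3. 0 -> a / C _ C: inserts after position(s) 3, 8: movababupagug
4. g -> k, v -> f / _ #: fires at position(s) 13: movababupaguk
surface: movababupaguk


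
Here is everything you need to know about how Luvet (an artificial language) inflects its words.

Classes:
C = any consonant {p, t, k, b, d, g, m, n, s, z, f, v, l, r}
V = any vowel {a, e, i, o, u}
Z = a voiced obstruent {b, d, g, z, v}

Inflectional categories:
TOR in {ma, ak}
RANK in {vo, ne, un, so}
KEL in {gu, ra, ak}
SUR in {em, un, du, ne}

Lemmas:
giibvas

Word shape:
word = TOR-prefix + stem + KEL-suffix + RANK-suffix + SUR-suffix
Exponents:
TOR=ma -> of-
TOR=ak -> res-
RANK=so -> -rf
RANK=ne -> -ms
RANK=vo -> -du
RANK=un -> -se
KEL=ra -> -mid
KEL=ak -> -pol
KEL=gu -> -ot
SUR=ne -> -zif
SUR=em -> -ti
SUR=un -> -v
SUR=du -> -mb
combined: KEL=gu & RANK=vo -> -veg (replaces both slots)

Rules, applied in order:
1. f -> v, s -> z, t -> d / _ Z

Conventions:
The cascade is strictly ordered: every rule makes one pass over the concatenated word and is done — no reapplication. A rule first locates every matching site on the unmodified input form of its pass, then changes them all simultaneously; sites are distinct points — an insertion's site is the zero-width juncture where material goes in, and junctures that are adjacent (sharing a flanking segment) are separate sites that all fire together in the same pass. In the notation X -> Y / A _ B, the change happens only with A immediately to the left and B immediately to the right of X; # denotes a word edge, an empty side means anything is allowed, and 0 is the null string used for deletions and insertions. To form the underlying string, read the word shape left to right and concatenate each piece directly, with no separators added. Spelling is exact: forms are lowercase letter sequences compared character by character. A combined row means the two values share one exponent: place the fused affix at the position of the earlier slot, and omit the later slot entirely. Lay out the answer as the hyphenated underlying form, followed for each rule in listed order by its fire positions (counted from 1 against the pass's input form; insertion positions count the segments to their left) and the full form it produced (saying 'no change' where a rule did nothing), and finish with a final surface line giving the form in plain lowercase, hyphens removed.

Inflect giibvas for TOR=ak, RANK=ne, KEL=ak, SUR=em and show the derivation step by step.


underlying: res-giibvas-pol-ms-ti
1. f -> v, s -> z, t -> d / _ Z: fires at position(s) 3: rezgiibvaspolmsti
surface: rezgiibvaspolmsti
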